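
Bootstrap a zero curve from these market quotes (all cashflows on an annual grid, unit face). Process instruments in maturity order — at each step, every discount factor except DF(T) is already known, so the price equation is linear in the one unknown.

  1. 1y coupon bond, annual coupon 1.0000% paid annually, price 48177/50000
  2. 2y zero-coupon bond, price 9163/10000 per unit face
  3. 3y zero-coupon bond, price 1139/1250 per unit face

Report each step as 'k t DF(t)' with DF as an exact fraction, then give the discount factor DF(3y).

1 1 477/500
2 2 9163/10000
3 3 1139/1250
DF(3y) = 1139/1250 ≈ 0.911200

step 1 [1y] bond c/1=1/100: DF=(48177/50000 − 1/100·(0))/(1+1/100) = 477/500 ≈ 0.954000
step 2 [2y] zero: DF = P = 9163/10000 ≈ 0.916300
step 3 [3y] zero: DF = P = 1139/1250 ≈ 0.911200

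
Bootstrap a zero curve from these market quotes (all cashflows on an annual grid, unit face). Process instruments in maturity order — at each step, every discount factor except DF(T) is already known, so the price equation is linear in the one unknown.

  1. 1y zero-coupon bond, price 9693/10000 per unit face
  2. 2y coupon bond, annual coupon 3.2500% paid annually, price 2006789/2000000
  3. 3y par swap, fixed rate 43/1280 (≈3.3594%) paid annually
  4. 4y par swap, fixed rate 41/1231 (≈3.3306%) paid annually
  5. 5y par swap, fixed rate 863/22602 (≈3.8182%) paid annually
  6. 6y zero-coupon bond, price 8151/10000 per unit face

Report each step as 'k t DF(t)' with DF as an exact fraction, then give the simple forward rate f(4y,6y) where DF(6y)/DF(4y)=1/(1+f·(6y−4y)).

1 1 9693/10000
2 2 9413/10000
3 3 4527/5000
4 4 877/1000
5 5 4137/5000
6 6 8151/10000
f(4y,6y) = ((877/1000)/(8151/10000) − 1)/(2) = 619/16302 ≈ 3.7971%

step 1 [1y] zero: DF = P = 9693/10000 ≈ 0.969300
step 2 [2y] bond c/1=13/400: DF=(2006789/2000000 − 13/400·(0.969300))/(1+13/400) = 9413/10000 ≈ 0.941300
step 3 [3y] swap r/1=43/1280: DF=(1 − 43/1280·(0.969300+0.941300))/(1+43/1280) = 4527/5000 ≈ 0.905400
step 4 [4y] swap r/1=41/1231: DF=(1 − 41/1231·(0.969300+0.941300+0.905400))/(1+41/1231) = 877/1000 ≈ 0.877000
step 5 [5y] swap r/1=863/22602: DF=(1 − 863/22602·(0.969300+0.941300+0.905400+0.877000))/(1+863/22602) = 4137/5000 ≈ 0.827400
step 6 [6y] zero: DF = P = 8151/10000 ≈ 0.815100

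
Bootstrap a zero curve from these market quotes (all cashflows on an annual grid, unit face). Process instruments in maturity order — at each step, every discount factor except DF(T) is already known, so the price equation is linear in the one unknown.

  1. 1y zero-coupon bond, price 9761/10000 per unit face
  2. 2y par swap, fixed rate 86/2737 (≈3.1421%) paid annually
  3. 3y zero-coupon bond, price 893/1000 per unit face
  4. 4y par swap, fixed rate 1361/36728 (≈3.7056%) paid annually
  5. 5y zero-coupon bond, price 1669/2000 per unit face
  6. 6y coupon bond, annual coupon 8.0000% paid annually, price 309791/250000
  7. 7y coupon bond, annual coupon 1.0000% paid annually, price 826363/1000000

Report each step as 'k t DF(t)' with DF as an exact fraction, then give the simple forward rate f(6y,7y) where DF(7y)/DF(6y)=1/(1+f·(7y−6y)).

1 1 9761/10000
2 2 4699/5000
3 3 893/1000
4 4 8639/10000
5 5 1669/2000
6 6 1627/2000
7 7 1531/2000
f(6y,7y) = ((1627/2000)/(1531/2000) − 1)/(1) = 96/1531 ≈ 6.2704%

step 1 [1y] zero: DF = P = 9761/10000 ≈ 0.976100
step 2 [2y] swap r/1=86/2737: DF=(1 − 86/2737·(0.976100))/(1+86/2737) = 4699/5000 ≈ 0.939800
step 3 [3y] zero: DF = P = 893/1000 ≈ 0.893000
step 4 [4y] swap r/1=1361/36728: DF=(1 − 1361/36728·(0.976100+0.939800+0.893000))/(1+1361/36728) = 8639/10000 ≈ 0.863900
step 5 [5y] zero: DF = P = 1669/2000 ≈ 0.834500
step 6 [6y] bond c/1=2/25: DF=(309791/250000 − 2/25·(0.976100+0.939800+0.893000+0.863900+0.834500))/(1+2/25) = 1627/2000 ≈ 0.813500
step 7 [7y] bond c/1=1/100: DF=(826363/1000000 − 1/100·(0.976100+0.939800+0.893000+0.863900+0.834500+0.813500))/(1+1/100) = 1531/2000 ≈ 0.765500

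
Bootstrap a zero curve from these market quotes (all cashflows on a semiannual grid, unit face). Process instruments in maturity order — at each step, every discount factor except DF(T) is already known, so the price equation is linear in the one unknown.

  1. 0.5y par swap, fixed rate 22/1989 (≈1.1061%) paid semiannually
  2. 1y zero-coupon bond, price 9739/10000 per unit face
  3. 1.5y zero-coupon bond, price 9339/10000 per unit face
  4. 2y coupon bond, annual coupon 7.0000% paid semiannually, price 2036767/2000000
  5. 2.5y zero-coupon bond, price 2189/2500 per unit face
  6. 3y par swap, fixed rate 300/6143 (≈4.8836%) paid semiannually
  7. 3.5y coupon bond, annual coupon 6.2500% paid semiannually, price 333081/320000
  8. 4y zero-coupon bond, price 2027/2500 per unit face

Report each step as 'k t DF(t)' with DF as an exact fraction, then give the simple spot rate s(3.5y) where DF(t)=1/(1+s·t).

step 1 [0.5y] swap r/2=11/1989: DF=(1 − 11/1989·(0))/(1+11/1989) = 1989/2000 ≈ 0.994500
step 2 [1y] zero: DF = P = 9739/10000 ≈ 0.973900
step 3 [1.5y] zero: DF = P = 9339/10000 ≈ 0.933900
step 4 [2y] bond c/2=7/200: DF=(2036767/2000000 − 7/200·(0.994500+0.973900+0.933900))/(1+7/200) = 4429/5000 ≈ 0.885800
step 5 [2.5y] zero: DF = P = 2189/2500 ≈ 0.875600
step 6 [3y] swap r/2=150/6143: DF=(1 − 150/6143·(0.994500+0.973900+0.933900+0.885800+0.875600))/(1+150/6143) = 173/200 ≈ 0.865000
step 7 [3.5y] bond c/2=1/32: DF=(333081/320000 − 1/32·(0.994500+0.973900+0.933900+0.885800+0.875600+0.865000))/(1+1/32) = 4209/5000 ≈ 0.841800
step 8 [4y] zero: DF = P = 2027/2500 ≈ 0.810800

1 1/2 1989/2000
2 1 9739/10000
3 3/2 9339/10000
4 2 4429/5000
5 5/2 2189/2500
6 3 173/200
7 7/2 4209/5000
8 4 2027/2500
s(3.5y) = (1/(4209/5000) − 1)/(7/2) = 226/4209 ≈ 5.3694%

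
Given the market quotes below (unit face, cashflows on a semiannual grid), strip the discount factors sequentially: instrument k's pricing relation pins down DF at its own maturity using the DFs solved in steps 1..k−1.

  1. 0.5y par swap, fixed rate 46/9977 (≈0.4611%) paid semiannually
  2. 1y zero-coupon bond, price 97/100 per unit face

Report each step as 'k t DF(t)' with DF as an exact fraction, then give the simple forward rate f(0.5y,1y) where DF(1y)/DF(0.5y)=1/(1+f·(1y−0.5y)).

1 1/2 9977/10000
2 1 97/100
f(0.5y,1y) = ((9977/10000)/(97/100) − 1)/(1/2) = 277/4850 ≈ 5.7113%

step 1 [0.5y] swap r/2=23/9977: DF=(1 − 23/9977·(0))/(1+23/9977) = 9977/10000 ≈ 0.997700
step 2 [1y] zero: DF = P = 97/100 ≈ 0.970000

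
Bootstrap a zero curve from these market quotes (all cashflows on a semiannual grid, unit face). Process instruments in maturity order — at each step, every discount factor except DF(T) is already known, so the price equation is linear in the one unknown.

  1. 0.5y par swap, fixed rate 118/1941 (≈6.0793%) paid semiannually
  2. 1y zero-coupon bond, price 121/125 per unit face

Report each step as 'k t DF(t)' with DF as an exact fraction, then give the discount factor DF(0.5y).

step 1 [0.5y] swap r/2=59/1941: DF=(1 − 59/1941·(0))/(1+59/1941) = 1941/2000 ≈ 0.970500
step 2 [1y] zero: DF = P = 121/125 ≈ 0.968000

1 1/2 1941/2000
2 1 121/125
DF(0.5y) = 1941/2000 ≈ 0.970500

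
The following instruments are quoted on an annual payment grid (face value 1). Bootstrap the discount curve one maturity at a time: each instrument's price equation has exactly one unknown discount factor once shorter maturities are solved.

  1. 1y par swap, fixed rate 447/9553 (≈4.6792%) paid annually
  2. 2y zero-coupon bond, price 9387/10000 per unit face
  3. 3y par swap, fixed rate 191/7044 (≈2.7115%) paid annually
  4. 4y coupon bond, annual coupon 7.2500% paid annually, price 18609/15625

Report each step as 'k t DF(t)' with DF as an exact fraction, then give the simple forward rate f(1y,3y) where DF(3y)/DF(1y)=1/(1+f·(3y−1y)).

step 1 [1y] swap r/1=447/9553: DF=(1 − 447/9553·(0))/(1+447/9553) = 9553/10000 ≈ 0.955300
step 2 [2y] zero: DF = P = 9387/10000 ≈ 0.938700
step 3 [3y] swap r/1=191/7044: DF=(1 − 191/7044·(0.955300+0.938700))/(1+191/7044) = 2309/2500 ≈ 0.923600
step 4 [4y] bond c/1=29/400: DF=(18609/15625 − 29/400·(0.955300+0.938700+0.923600))/(1+29/400) = 23/25 ≈ 0.920000

1 1 9553/10000
2 2 9387/10000
3 3 2309/2500
4 4 23/25
f(1y,3y) = ((9553/10000)/(2309/2500) − 1)/(2) = 317/18472 ≈ 1.7161%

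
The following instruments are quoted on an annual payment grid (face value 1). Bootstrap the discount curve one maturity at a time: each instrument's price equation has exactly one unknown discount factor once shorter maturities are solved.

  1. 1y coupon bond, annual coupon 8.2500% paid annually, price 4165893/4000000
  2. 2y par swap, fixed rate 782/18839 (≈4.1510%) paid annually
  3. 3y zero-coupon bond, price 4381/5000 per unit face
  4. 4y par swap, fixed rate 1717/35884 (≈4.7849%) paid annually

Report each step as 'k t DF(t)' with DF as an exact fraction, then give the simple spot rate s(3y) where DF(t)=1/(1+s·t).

1 1 9621/10000
2 2 4609/5000
3 3 4381/5000
4 4 8283/10000
s(3y) = (1/(4381/5000) − 1)/(3) = 619/13143 ≈ 4.7097%

step 1 [1y] bond c/1=33/400: DF=(4165893/4000000 − 33/400·(0))/(1+33/400) = 9621/10000 ≈ 0.962100
step 2 [2y] swap r/1=782/18839: DF=(1 − 782/18839·(0.962100))/(1+782/18839) = 4609/5000 ≈ 0.921800
step 3 [3y] zero: DF = P = 4381/5000 ≈ 0.876200
step 4 [4y] swap r/1=1717/35884: DF=(1 − 1717/35884·(0.962100+0.921800+0.876200))/(1+1717/35884) = 8283/10000 ≈ 0.828300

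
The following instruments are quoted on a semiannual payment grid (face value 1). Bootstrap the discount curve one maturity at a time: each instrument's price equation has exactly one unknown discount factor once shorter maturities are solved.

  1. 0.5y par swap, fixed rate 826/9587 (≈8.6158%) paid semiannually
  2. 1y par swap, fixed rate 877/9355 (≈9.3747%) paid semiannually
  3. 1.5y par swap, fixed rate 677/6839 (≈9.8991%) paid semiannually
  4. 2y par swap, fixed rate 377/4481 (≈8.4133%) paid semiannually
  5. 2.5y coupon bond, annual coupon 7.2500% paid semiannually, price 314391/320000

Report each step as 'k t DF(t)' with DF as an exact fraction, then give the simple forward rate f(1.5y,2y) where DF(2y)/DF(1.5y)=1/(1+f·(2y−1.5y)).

step 1 [0.5y] swap r/2=413/9587: DF=(1 − 413/9587·(0))/(1+413/9587) = 9587/10000 ≈ 0.958700
step 2 [1y] swap r/2=877/18710: DF=(1 − 877/18710·(0.958700))/(1+877/18710) = 9123/10000 ≈ 0.912300
step 3 [1.5y] swap r/2=677/13678: DF=(1 − 677/13678·(0.958700+0.912300))/(1+677/13678) = 4323/5000 ≈ 0.864600
step 4 [2y] swap r/2=377/8962: DF=(1 − 377/8962·(0.958700+0.912300+0.864600))/(1+377/8962) = 2123/2500 ≈ 0.849200
step 5 [2.5y] bond c/2=29/800: DF=(314391/320000 − 29/800·(0.958700+0.912300+0.864600+0.849200))/(1+29/800) = 8227/10000 ≈ 0.822700

1 1/2 9587/10000
2 1 9123/10000
3 3/2 4323/5000
4 2 2123/2500
5 5/2 8227/10000
f(1.5y,2y) = ((4323/5000)/(2123/2500) − 1)/(1/2) = 7/193 ≈ 3.6269%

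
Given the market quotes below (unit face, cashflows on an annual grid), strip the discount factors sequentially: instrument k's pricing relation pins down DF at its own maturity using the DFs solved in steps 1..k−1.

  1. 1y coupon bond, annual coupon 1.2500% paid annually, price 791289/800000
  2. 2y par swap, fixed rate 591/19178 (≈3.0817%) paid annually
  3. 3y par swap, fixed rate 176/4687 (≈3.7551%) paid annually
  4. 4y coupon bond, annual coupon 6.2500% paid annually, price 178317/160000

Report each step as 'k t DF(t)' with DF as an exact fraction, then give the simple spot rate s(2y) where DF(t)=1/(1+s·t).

1 1 9769/10000
2 2 9409/10000
3 3 559/625
4 4 1767/2000
s(2y) = (1/(9409/10000) − 1)/(2) = 591/18818 ≈ 3.1406%

step 1 [1y] bond c/1=1/80: DF=(791289/800000 − 1/80·(0))/(1+1/80) = 9769/10000 ≈ 0.976900
step 2 [2y] swap r/1=591/19178: DF=(1 − 591/19178·(0.976900))/(1+591/19178) = 9409/10000 ≈ 0.940900
step 3 [3y] swap r/1=176/4687: DF=(1 − 176/4687·(0.976900+0.940900))/(1+176/4687) = 559/625 ≈ 0.894400
step 4 [4y] bond c/1=1/16: DF=(178317/160000 − 1/16·(0.976900+0.940900+0.894400))/(1+1/16) = 1767/2000 ≈ 0.883500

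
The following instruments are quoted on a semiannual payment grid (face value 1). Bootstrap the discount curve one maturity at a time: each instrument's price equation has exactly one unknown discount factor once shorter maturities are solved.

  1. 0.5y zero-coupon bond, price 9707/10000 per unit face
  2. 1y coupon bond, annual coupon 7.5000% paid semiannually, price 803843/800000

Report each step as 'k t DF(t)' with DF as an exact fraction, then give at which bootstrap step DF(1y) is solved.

step 1 [0.5y] zero: DF = P = 9707/10000 ≈ 0.970700
step 2 [1y] bond c/2=3/80: DF=(803843/800000 − 3/80·(0.970700))/(1+3/80) = 4667/5000 ≈ 0.933400

1 1/2 9707/10000
2 1 4667/5000
DF(1y) is solved at step 2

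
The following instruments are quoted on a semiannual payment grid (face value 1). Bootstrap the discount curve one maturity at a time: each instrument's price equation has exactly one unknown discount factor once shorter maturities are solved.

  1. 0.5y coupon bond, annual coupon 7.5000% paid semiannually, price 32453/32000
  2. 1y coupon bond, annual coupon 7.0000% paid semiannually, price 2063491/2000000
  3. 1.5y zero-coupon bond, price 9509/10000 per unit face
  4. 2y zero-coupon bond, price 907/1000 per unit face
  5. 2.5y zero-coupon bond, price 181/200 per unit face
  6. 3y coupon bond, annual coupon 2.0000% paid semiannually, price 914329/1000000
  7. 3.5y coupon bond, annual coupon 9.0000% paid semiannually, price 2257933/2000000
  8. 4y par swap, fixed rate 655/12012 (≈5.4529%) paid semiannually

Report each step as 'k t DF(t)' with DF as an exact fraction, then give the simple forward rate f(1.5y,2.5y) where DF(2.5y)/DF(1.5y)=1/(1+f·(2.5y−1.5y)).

step 1 [0.5y] bond c/2=3/80: DF=(32453/32000 − 3/80·(0))/(1+3/80) = 391/400 ≈ 0.977500
step 2 [1y] bond c/2=7/200: DF=(2063491/2000000 − 7/200·(0.977500))/(1+7/200) = 4819/5000 ≈ 0.963800
step 3 [1.5y] zero: DF = P = 9509/10000 ≈ 0.950900
step 4 [2y] zero: DF = P = 907/1000 ≈ 0.907000
step 5 [2.5y] zero: DF = P = 181/200 ≈ 0.905000
step 6 [3y] bond c/2=1/100: DF=(914329/1000000 − 1/100·(0.977500+0.963800+0.950900+0.907000+0.905000))/(1+1/100) = 8587/10000 ≈ 0.858700
step 7 [3.5y] bond c/2=9/200: DF=(2257933/2000000 − 9/200·(0.977500+0.963800+0.950900+0.907000+0.905000+0.858700))/(1+9/200) = 1051/1250 ≈ 0.840800
step 8 [4y] swap r/2=655/24024: DF=(1 − 655/24024·(0.977500+0.963800+0.950900+0.907000+0.905000+0.858700+0.840800))/(1+655/24024) = 1607/2000 ≈ 0.803500

1 1/2 391/400
2 1 4819/5000
3 3/2 9509/10000
4 2 907/1000
5 5/2 181/200
6 3 8587/10000
7 7/2 1051/1250
8 4 1607/2000
f(1.5y,2.5y) = ((9509/10000)/(181/200) − 1)/(1) = 459/9050 ≈ 5.0718%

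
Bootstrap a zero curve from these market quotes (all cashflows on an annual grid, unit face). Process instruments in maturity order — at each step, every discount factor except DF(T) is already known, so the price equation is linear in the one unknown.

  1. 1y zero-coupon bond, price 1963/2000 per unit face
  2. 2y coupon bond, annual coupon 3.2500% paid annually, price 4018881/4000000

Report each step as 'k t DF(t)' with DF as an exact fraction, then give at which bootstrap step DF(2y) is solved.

step 1 [1y] zero: DF = P = 1963/2000 ≈ 0.981500
step 2 [2y] bond c/1=13/400: DF=(4018881/4000000 − 13/400·(0.981500))/(1+13/400) = 4711/5000 ≈ 0.942200

1 1 1963/2000
2 2 4711/5000
DF(2y) is solved at step 2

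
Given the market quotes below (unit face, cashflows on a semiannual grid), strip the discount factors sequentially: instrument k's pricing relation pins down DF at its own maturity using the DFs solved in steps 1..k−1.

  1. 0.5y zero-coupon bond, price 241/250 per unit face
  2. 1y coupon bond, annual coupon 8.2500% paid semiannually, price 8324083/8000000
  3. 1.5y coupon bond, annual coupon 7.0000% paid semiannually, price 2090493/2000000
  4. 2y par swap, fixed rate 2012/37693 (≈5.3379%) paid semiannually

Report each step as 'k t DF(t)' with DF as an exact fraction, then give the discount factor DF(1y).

step 1 [0.5y] zero: DF = P = 241/250 ≈ 0.964000
step 2 [1y] bond c/2=33/800: DF=(8324083/8000000 − 33/800·(0.964000))/(1+33/800) = 9611/10000 ≈ 0.961100
step 3 [1.5y] bond c/2=7/200: DF=(2090493/2000000 − 7/200·(0.964000+0.961100))/(1+7/200) = 1181/1250 ≈ 0.944800
step 4 [2y] swap r/2=1006/37693: DF=(1 − 1006/37693·(0.964000+0.961100+0.944800))/(1+1006/37693) = 4497/5000 ≈ 0.899400

1 1/2 241/250
2 1 9611/10000
3 3/2 1181/1250
4 2 4497/5000
DF(1y) = 9611/10000 ≈ 0.961100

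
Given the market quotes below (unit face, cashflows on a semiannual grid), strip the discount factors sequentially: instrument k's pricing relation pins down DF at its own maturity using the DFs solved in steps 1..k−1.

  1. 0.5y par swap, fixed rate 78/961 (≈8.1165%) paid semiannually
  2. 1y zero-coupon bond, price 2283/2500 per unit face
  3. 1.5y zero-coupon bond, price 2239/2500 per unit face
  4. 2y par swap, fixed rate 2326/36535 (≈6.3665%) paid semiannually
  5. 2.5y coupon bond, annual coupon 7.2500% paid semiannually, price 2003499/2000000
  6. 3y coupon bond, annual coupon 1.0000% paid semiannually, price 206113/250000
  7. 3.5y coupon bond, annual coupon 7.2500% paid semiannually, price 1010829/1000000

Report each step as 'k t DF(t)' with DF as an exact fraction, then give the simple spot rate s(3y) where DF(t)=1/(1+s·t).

1 1/2 961/1000
2 1 2283/2500
3 3/2 2239/2500
4 2 8837/10000
5 5/2 8389/10000
6 3 399/500
7 7/2 494/625
s(3y) = (1/(399/500) − 1)/(3) = 101/1197 ≈ 8.4378%

step 1 [0.5y] swap r/2=39/961: DF=(1 − 39/961·(0))/(1+39/961) = 961/1000 ≈ 0.961000
step 2 [1y] zero: DF = P = 2283/2500 ≈ 0.913200
step 3 [1.5y] zero: DF = P = 2239/2500 ≈ 0.895600
step 4 [2y] swap r/2=1163/36535: DF=(1 − 1163/36535·(0.961000+0.913200+0.895600))/(1+1163/36535) = 8837/10000 ≈ 0.883700
step 5 [2.5y] bond c/2=29/800: DF=(2003499/2000000 − 29/800·(0.961000+0.913200+0.895600+0.883700))/(1+29/800) = 8389/10000 ≈ 0.838900
step 6 [3y] bond c/2=1/200: DF=(206113/250000 − 1/200·(0.961000+0.913200+0.895600+0.883700+0.838900))/(1+1/200) = 399/500 ≈ 0.798000
step 7 [3.5y] bond c/2=29/800: DF=(1010829/1000000 − 29/800·(0.961000+0.913200+0.895600+0.883700+0.838900+0.798000))/(1+29/800) = 494/625 ≈ 0.790400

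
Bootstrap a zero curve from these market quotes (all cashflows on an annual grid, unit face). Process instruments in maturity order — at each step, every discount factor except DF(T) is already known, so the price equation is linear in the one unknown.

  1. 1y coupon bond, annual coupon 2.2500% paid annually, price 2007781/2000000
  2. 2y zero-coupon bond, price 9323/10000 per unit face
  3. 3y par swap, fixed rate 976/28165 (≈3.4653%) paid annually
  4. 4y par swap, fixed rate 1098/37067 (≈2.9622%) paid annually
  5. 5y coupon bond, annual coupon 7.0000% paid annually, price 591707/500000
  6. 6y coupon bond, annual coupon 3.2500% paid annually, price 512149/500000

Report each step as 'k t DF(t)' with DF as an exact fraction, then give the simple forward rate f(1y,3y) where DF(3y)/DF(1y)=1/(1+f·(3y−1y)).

step 1 [1y] bond c/1=9/400: DF=(2007781/2000000 − 9/400·(0))/(1+9/400) = 4909/5000 ≈ 0.981800
step 2 [2y] zero: DF = P = 9323/10000 ≈ 0.932300
step 3 [3y] swap r/1=976/28165: DF=(1 − 976/28165·(0.981800+0.932300))/(1+976/28165) = 564/625 ≈ 0.902400
step 4 [4y] swap r/1=1098/37067: DF=(1 − 1098/37067·(0.981800+0.932300+0.902400))/(1+1098/37067) = 4451/5000 ≈ 0.890200
step 5 [5y] bond c/1=7/100: DF=(591707/500000 − 7/100·(0.981800+0.932300+0.902400+0.890200))/(1+7/100) = 1727/2000 ≈ 0.863500
step 6 [6y] bond c/1=13/400: DF=(512149/500000 − 13/400·(0.981800+0.932300+0.902400+0.890200+0.863500))/(1+13/400) = 4241/5000 ≈ 0.848200

1 1 4909/5000
2 2 9323/10000
3 3 564/625
4 4 4451/5000
5 5 1727/2000
6 6 4241/5000
f(1y,3y) = ((4909/5000)/(564/625) − 1)/(2) = 397/9024 ≈ 4.3994%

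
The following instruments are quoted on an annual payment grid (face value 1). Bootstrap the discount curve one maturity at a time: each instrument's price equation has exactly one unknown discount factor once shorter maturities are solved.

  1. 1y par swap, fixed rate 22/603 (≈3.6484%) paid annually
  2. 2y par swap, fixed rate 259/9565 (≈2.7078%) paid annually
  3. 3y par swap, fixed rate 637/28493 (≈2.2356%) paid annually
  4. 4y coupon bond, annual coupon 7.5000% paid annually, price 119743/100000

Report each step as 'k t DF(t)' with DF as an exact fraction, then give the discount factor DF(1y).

step 1 [1y] swap r/1=22/603: DF=(1 − 22/603·(0))/(1+22/603) = 603/625 ≈ 0.964800
step 2 [2y] swap r/1=259/9565: DF=(1 − 259/9565·(0.964800))/(1+259/9565) = 4741/5000 ≈ 0.948200
step 3 [3y] swap r/1=637/28493: DF=(1 − 637/28493·(0.964800+0.948200))/(1+637/28493) = 9363/10000 ≈ 0.936300
step 4 [4y] bond c/1=3/40: DF=(119743/100000 − 3/40·(0.964800+0.948200+0.936300))/(1+3/40) = 9151/10000 ≈ 0.915100

1 1 603/625
2 2 4741/5000
3 3 9363/10000
4 4 9151/10000
DF(1y) = 603/625 ≈ 0.964800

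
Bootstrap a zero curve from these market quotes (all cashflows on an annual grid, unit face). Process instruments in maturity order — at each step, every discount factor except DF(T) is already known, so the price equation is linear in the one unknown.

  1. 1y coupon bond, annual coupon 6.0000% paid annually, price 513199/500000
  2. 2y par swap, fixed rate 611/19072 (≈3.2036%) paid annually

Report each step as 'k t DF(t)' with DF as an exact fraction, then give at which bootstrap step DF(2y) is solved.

step 1 [1y] bond c/1=3/50: DF=(513199/500000 − 3/50·(0))/(1+3/50) = 9683/10000 ≈ 0.968300
step 2 [2y] swap r/1=611/19072: DF=(1 − 611/19072·(0.968300))/(1+611/19072) = 9389/10000 ≈ 0.938900

1 1 9683/10000
2 2 9389/10000
DF(2y) is solved at step 2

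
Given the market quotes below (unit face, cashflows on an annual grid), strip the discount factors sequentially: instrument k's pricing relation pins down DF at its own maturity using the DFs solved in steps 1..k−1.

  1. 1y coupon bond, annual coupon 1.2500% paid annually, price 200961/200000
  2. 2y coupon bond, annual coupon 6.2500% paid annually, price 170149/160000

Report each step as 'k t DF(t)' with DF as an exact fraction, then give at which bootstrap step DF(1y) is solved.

1 1 2481/2500
2 2 377/400
DF(1y) is solved at step 1

step 1 [1y] bond c/1=1/80: DF=(200961/200000 − 1/80·(0))/(1+1/80) = 2481/2500 ≈ 0.992400
step 2 [2y] bond c/1=1/16: DF=(170149/160000 − 1/16·(0.992400))/(1+1/16) = 377/400 ≈ 0.942500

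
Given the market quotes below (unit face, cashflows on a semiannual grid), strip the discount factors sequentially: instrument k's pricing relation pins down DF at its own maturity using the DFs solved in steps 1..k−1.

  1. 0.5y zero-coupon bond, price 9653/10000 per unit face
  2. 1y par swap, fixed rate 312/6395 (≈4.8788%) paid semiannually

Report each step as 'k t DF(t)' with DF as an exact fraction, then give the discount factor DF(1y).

1 1/2 9653/10000
2 1 2383/2500
DF(1y) = 2383/2500 ≈ 0.953200

step 1 [0.5y] zero: DF = P = 9653/10000 ≈ 0.965300
step 2 [1y] swap r/2=156/6395: DF=(1 − 156/6395·(0.965300))/(1+156/6395) = 2383/2500 ≈ 0.953200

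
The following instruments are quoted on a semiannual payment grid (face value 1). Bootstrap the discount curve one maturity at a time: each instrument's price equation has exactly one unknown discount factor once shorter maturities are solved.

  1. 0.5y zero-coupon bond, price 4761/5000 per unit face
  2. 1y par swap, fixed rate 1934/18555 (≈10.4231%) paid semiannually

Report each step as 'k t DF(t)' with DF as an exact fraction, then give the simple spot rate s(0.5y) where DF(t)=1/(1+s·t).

1 1/2 4761/5000
2 1 9033/10000
s(0.5y) = (1/(4761/5000) − 1)/(1/2) = 478/4761 ≈ 10.0399%

step 1 [0.5y] zero: DF = P = 4761/5000 ≈ 0.952200
step 2 [1y] swap r/2=967/18555: DF=(1 − 967/18555·(0.952200))/(1+967/18555) = 9033/10000 ≈ 0.903300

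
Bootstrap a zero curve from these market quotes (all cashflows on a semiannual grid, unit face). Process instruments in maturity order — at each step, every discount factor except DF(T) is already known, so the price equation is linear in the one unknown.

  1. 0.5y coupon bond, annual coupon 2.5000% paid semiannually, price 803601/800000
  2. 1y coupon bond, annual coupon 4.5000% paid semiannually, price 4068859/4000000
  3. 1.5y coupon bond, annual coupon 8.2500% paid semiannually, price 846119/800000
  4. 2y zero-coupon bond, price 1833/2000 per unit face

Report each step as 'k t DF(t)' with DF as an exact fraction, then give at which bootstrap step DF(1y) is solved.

step 1 [0.5y] bond c/2=1/80: DF=(803601/800000 − 1/80·(0))/(1+1/80) = 9921/10000 ≈ 0.992100
step 2 [1y] bond c/2=9/400: DF=(4068859/4000000 − 9/400·(0.992100))/(1+9/400) = 973/1000 ≈ 0.973000
step 3 [1.5y] bond c/2=33/800: DF=(846119/800000 − 33/800·(0.992100+0.973000))/(1+33/800) = 9379/10000 ≈ 0.937900
step 4 [2y] zero: DF = P = 1833/2000 ≈ 0.916500

1 1/2 9921/10000
2 1 973/1000
3 3/2 9379/10000
4 2 1833/2000
DF(1y) is solved at step 2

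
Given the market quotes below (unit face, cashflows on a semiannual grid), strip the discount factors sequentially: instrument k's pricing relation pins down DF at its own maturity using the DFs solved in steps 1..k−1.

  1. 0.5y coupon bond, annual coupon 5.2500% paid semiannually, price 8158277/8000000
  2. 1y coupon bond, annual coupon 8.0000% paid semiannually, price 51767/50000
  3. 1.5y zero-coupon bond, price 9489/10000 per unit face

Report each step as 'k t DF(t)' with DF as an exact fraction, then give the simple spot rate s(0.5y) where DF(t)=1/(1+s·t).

step 1 [0.5y] bond c/2=21/800: DF=(8158277/8000000 − 21/800·(0))/(1+21/800) = 9937/10000 ≈ 0.993700
step 2 [1y] bond c/2=1/25: DF=(51767/50000 − 1/25·(0.993700))/(1+1/25) = 9573/10000 ≈ 0.957300
step 3 [1.5y] zero: DF = P = 9489/10000 ≈ 0.948900

1 1/2 9937/10000
2 1 9573/10000
3 3/2 9489/10000
s(0.5y) = (1/(9937/10000) − 1)/(1/2) = 126/9937 ≈ 1.2680%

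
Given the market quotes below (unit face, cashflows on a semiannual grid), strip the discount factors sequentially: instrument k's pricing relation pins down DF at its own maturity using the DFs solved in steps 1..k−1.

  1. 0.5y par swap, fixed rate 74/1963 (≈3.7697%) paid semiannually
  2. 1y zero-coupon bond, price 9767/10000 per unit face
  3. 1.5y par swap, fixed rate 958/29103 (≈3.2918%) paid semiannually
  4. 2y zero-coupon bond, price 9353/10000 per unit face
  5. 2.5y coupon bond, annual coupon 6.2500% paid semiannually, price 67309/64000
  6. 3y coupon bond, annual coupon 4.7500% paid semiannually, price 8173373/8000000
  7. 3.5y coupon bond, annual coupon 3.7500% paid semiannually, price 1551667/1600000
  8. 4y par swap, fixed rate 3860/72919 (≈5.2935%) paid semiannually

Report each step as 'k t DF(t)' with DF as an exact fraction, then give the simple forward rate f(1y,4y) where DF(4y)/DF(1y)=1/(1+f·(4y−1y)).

1 1/2 1963/2000
2 1 9767/10000
3 3/2 9521/10000
4 2 9353/10000
5 5/2 9033/10000
6 3 4439/5000
7 7/2 4241/5000
8 4 807/1000
f(1y,4y) = ((9767/10000)/(807/1000) − 1)/(3) = 1697/24210 ≈ 7.0095%

step 1 [0.5y] swap r/2=37/1963: DF=(1 − 37/1963·(0))/(1+37/1963) = 1963/2000 ≈ 0.981500
step 2 [1y] zero: DF = P = 9767/10000 ≈ 0.976700
step 3 [1.5y] swap r/2=479/29103: DF=(1 − 479/29103·(0.981500+0.976700))/(1+479/29103) = 9521/10000 ≈ 0.952100
step 4 [2y] zero: DF = P = 9353/10000 ≈ 0.935300
step 5 [2.5y] bond c/2=1/32: DF=(67309/64000 − 1/32·(0.981500+0.976700+0.952100+0.935300))/(1+1/32) = 9033/10000 ≈ 0.903300
step 6 [3y] bond c/2=19/800: DF=(8173373/8000000 − 19/800·(0.981500+0.976700+0.952100+0.935300+0.903300))/(1+19/800) = 4439/5000 ≈ 0.887800
step 7 [3.5y] bond c/2=3/160: DF=(1551667/1600000 − 3/160·(0.981500+0.976700+0.952100+0.935300+0.903300+0.887800))/(1+3/160) = 4241/5000 ≈ 0.848200
step 8 [4y] swap r/2=1930/72919: DF=(1 − 1930/72919·(0.981500+0.976700+0.952100+0.935300+0.903300+0.887800+0.848200))/(1+1930/72919) = 807/1000 ≈ 0.807000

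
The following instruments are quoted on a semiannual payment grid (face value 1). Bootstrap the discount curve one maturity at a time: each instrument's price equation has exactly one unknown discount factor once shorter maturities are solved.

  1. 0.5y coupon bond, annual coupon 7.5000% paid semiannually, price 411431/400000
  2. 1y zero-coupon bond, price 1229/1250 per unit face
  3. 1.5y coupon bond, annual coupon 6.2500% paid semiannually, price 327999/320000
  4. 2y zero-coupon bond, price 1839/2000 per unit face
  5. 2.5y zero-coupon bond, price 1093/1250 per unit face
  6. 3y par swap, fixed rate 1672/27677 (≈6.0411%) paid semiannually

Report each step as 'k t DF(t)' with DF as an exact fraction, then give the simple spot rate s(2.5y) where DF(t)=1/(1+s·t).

step 1 [0.5y] bond c/2=3/80: DF=(411431/400000 − 3/80·(0))/(1+3/80) = 4957/5000 ≈ 0.991400
step 2 [1y] zero: DF = P = 1229/1250 ≈ 0.983200
step 3 [1.5y] bond c/2=1/32: DF=(327999/320000 − 1/32·(0.991400+0.983200))/(1+1/32) = 9341/10000 ≈ 0.934100
step 4 [2y] zero: DF = P = 1839/2000 ≈ 0.919500
step 5 [2.5y] zero: DF = P = 1093/1250 ≈ 0.874400
step 6 [3y] swap r/2=836/27677: DF=(1 − 836/27677·(0.991400+0.983200+0.934100+0.919500+0.874400))/(1+836/27677) = 1041/1250 ≈ 0.832800

1 1/2 4957/5000
2 1 1229/1250
3 3/2 9341/10000
4 2 1839/2000
5 5/2 1093/1250
6 3 1041/1250
s(2.5y) = (1/(1093/1250) − 1)/(5/2) = 314/5465 ≈ 5.7457%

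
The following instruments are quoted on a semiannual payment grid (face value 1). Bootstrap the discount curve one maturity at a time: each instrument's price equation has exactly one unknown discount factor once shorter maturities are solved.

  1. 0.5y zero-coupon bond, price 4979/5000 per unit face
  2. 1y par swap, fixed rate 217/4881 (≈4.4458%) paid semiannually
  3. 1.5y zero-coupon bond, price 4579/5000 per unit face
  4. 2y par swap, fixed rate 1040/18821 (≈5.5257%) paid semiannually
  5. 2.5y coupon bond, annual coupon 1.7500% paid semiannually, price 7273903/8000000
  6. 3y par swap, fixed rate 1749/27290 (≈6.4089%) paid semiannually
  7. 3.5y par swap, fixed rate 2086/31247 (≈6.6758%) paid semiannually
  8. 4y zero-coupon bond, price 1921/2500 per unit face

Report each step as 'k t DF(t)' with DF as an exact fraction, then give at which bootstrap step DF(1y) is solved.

1 1/2 4979/5000
2 1 4783/5000
3 3/2 4579/5000
4 2 112/125
5 5/2 8687/10000
6 3 8251/10000
7 7/2 3957/5000
8 4 1921/2500
DF(1y) is solved at step 2

step 1 [0.5y] zero: DF = P = 4979/5000 ≈ 0.995800
step 2 [1y] swap r/2=217/9762: DF=(1 − 217/9762·(0.995800))/(1+217/9762) = 4783/5000 ≈ 0.956600
step 3 [1.5y] zero: DF = P = 4579/5000 ≈ 0.915800
step 4 [2y] swap r/2=520/18821: DF=(1 − 520/18821·(0.995800+0.956600+0.915800))/(1+520/18821) = 112/125 ≈ 0.896000
step 5 [2.5y] bond c/2=7/800: DF=(7273903/8000000 − 7/800·(0.995800+0.956600+0.915800+0.896000))/(1+7/800) = 8687/10000 ≈ 0.868700
step 6 [3y] swap r/2=1749/54580: DF=(1 − 1749/54580·(0.995800+0.956600+0.915800+0.896000+0.868700))/(1+1749/54580) = 8251/10000 ≈ 0.825100
step 7 [3.5y] swap r/2=1043/31247: DF=(1 − 1043/31247·(0.995800+0.956600+0.915800+0.896000+0.868700+0.825100))/(1+1043/31247) = 3957/5000 ≈ 0.791400
step 8 [4y] zero: DF = P = 1921/2500 ≈ 0.768400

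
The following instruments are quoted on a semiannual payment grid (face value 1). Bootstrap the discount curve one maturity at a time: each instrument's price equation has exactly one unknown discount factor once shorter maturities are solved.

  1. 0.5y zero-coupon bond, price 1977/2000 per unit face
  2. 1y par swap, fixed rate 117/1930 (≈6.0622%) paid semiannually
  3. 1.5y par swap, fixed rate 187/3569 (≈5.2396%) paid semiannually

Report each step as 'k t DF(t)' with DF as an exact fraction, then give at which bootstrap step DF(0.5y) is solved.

1 1/2 1977/2000
2 1 1883/2000
3 3/2 2313/2500
DF(0.5y) is solved at step 1

step 1 [0.5y] zero: DF = P = 1977/2000 ≈ 0.988500
step 2 [1y] swap r/2=117/3860: DF=(1 − 117/3860·(0.988500))/(1+117/3860) = 1883/2000 ≈ 0.941500
step 3 [1.5y] swap r/2=187/7138: DF=(1 − 187/7138·(0.988500+0.941500))/(1+187/7138) = 2313/2500 ≈ 0.925200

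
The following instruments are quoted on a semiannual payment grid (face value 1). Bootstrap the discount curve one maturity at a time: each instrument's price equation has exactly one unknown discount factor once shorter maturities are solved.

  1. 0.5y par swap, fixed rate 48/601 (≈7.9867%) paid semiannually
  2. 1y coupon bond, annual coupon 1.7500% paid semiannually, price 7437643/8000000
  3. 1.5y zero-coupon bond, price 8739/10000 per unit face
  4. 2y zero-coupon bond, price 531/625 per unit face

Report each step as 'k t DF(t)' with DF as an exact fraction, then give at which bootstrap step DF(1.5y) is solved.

1 1/2 601/625
2 1 9133/10000
3 3/2 8739/10000
4 2 531/625
DF(1.5y) is solved at step 3

step 1 [0.5y] swap r/2=24/601: DF=(1 − 24/601·(0))/(1+24/601) = 601/625 ≈ 0.961600
step 2 [1y] bond c/2=7/800: DF=(7437643/8000000 − 7/800·(0.961600))/(1+7/800) = 9133/10000 ≈ 0.913300
step 3 [1.5y] zero: DF = P = 8739/10000 ≈ 0.873900
step 4 [2y] zero: DF = P = 531/625 ≈ 0.849600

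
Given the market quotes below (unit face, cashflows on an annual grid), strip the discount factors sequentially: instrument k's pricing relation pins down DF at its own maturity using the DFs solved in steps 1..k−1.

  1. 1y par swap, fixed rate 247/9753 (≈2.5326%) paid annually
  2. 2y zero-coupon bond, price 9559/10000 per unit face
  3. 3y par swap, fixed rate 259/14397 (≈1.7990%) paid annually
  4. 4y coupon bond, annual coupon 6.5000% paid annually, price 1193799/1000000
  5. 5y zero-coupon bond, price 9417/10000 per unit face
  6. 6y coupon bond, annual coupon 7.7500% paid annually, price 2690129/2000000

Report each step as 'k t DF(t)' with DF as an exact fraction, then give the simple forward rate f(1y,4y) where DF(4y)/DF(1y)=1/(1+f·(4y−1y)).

step 1 [1y] swap r/1=247/9753: DF=(1 − 247/9753·(0))/(1+247/9753) = 9753/10000 ≈ 0.975300
step 2 [2y] zero: DF = P = 9559/10000 ≈ 0.955900
step 3 [3y] swap r/1=259/14397: DF=(1 − 259/14397·(0.975300+0.955900))/(1+259/14397) = 4741/5000 ≈ 0.948200
step 4 [4y] bond c/1=13/200: DF=(1193799/1000000 − 13/200·(0.975300+0.955900+0.948200))/(1+13/200) = 2363/2500 ≈ 0.945200
step 5 [5y] zero: DF = P = 9417/10000 ≈ 0.941700
step 6 [6y] bond c/1=31/400: DF=(2690129/2000000 − 31/400·(0.975300+0.955900+0.948200+0.945200+0.941700))/(1+31/400) = 1811/2000 ≈ 0.905500

1 1 9753/10000
2 2 9559/10000
3 3 4741/5000
4 4 2363/2500
5 5 9417/10000
6 6 1811/2000
f(1y,4y) = ((9753/10000)/(2363/2500) − 1)/(3) = 301/28356 ≈ 1.0615%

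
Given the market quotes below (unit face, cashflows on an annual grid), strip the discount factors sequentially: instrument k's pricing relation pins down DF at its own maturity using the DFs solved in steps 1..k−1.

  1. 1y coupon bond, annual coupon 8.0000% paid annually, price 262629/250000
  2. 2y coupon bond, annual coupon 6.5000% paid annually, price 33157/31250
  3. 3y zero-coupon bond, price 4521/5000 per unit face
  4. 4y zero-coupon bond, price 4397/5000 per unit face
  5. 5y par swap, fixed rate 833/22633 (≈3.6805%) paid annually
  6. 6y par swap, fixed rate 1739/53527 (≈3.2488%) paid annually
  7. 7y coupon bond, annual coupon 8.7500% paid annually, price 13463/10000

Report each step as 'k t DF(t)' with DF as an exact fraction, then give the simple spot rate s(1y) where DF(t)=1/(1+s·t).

step 1 [1y] bond c/1=2/25: DF=(262629/250000 − 2/25·(0))/(1+2/25) = 9727/10000 ≈ 0.972700
step 2 [2y] bond c/1=13/200: DF=(33157/31250 − 13/200·(0.972700))/(1+13/200) = 9369/10000 ≈ 0.936900
step 3 [3y] zero: DF = P = 4521/5000 ≈ 0.904200
step 4 [4y] zero: DF = P = 4397/5000 ≈ 0.879400
step 5 [5y] swap r/1=833/22633: DF=(1 − 833/22633·(0.972700+0.936900+0.904200+0.879400))/(1+833/22633) = 4167/5000 ≈ 0.833400
step 6 [6y] swap r/1=1739/53527: DF=(1 − 1739/53527·(0.972700+0.936900+0.904200+0.879400+0.833400))/(1+1739/53527) = 8261/10000 ≈ 0.826100
step 7 [7y] bond c/1=7/80: DF=(13463/10000 − 7/80·(0.972700+0.936900+0.904200+0.879400+0.833400+0.826100))/(1+7/80) = 8073/10000 ≈ 0.807300

1 1 9727/10000
2 2 9369/10000
3 3 4521/5000
4 4 4397/5000
5 5 4167/5000
6 6 8261/10000
7 7 8073/10000
s(1y) = (1/(9727/10000) − 1)/(1) = 273/9727 ≈ 2.8066%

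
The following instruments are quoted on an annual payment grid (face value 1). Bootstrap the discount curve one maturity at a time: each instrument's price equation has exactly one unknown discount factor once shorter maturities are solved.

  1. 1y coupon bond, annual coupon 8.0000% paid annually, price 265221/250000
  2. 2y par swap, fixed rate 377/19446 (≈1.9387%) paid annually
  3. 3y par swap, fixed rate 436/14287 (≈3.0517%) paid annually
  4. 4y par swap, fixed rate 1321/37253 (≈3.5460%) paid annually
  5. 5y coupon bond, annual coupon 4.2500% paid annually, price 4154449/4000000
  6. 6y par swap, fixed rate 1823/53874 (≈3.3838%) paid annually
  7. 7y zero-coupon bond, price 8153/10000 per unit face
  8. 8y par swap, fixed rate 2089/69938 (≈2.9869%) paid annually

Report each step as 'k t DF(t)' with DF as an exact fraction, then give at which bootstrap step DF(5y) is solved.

step 1 [1y] bond c/1=2/25: DF=(265221/250000 − 2/25·(0))/(1+2/25) = 9823/10000 ≈ 0.982300
step 2 [2y] swap r/1=377/19446: DF=(1 − 377/19446·(0.982300))/(1+377/19446) = 9623/10000 ≈ 0.962300
step 3 [3y] swap r/1=436/14287: DF=(1 − 436/14287·(0.982300+0.962300))/(1+436/14287) = 1141/1250 ≈ 0.912800
step 4 [4y] swap r/1=1321/37253: DF=(1 − 1321/37253·(0.982300+0.962300+0.912800))/(1+1321/37253) = 8679/10000 ≈ 0.867900
step 5 [5y] bond c/1=17/400: DF=(4154449/4000000 − 17/400·(0.982300+0.962300+0.912800+0.867900))/(1+17/400) = 2111/2500 ≈ 0.844400
step 6 [6y] swap r/1=1823/53874: DF=(1 − 1823/53874·(0.982300+0.962300+0.912800+0.867900+0.844400))/(1+1823/53874) = 8177/10000 ≈ 0.817700
step 7 [7y] zero: DF = P = 8153/10000 ≈ 0.815300
step 8 [8y] swap r/1=2089/69938: DF=(1 − 2089/69938·(0.982300+0.962300+0.912800+0.867900+0.844400+0.817700+0.815300))/(1+2089/69938) = 7911/10000 ≈ 0.791100

1 1 9823/10000
2 2 9623/10000
3 3 1141/1250
4 4 8679/10000
5 5 2111/2500
6 6 8177/10000
7 7 8153/10000
8 8 7911/10000
DF(5y) is solved at step 5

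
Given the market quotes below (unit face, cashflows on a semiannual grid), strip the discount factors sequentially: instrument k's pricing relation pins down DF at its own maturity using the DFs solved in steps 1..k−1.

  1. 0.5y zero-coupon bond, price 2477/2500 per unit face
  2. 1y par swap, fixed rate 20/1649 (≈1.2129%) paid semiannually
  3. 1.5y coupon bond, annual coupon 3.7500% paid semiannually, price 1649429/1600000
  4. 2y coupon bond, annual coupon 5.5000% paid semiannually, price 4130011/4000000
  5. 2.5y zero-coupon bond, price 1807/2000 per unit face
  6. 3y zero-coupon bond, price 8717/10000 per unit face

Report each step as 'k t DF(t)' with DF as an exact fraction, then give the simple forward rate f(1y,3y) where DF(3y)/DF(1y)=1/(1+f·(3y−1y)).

1 1/2 2477/2500
2 1 247/250
3 3/2 1951/2000
4 2 4629/5000
5 5/2 1807/2000
6 3 8717/10000
f(1y,3y) = ((247/250)/(8717/10000) − 1)/(2) = 1163/17434 ≈ 6.6709%

step 1 [0.5y] zero: DF = P = 2477/2500 ≈ 0.990800
step 2 [1y] swap r/2=10/1649: DF=(1 − 10/1649·(0.990800))/(1+10/1649) = 247/250 ≈ 0.988000
step 3 [1.5y] bond c/2=3/160: DF=(1649429/1600000 − 3/160·(0.990800+0.988000))/(1+3/160) = 1951/2000 ≈ 0.975500
step 4 [2y] bond c/2=11/400: DF=(4130011/4000000 − 11/400·(0.990800+0.988000+0.975500))/(1+11/400) = 4629/5000 ≈ 0.925800
step 5 [2.5y] zero: DF = P = 1807/2000 ≈ 0.903500
step 6 [3y] zero: DF = P = 8717/10000 ≈ 0.871700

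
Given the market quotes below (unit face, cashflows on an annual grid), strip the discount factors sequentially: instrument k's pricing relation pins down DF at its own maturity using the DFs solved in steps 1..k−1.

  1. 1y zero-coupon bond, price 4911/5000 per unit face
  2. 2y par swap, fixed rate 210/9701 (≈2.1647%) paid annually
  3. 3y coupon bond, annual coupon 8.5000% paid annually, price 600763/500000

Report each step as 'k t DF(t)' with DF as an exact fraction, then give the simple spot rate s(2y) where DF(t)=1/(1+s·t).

1 1 4911/5000
2 2 479/500
3 3 4777/5000
s(2y) = (1/(479/500) − 1)/(2) = 21/958 ≈ 2.1921%

step 1 [1y] zero: DF = P = 4911/5000 ≈ 0.982200
step 2 [2y] swap r/1=210/9701: DF=(1 − 210/9701·(0.982200))/(1+210/9701) = 479/500 ≈ 0.958000
step 3 [3y] bond c/1=17/200: DF=(600763/500000 − 17/200·(0.982200+0.958000))/(1+17/200) = 4777/5000 ≈ 0.955400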